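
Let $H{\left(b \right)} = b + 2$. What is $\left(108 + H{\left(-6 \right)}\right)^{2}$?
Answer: $10816$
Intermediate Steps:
$H{\left(b \right)} = 2 + b$
$\left(108 + H{\left(-6 \right)}\right)^{2} = \left(108 + \left(2 - 6\right)\right)^{2} = \left(108 - 4\right)^{2} = 104^{2} = 10816$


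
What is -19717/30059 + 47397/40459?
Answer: 626976320/1216157081 ≈ 0.51554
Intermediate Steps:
-19717/30059 + 47397/40459 = 626976320/1216157081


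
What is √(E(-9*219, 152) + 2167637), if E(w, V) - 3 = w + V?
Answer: √2165821 ≈ 1471.7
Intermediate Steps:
E(w, V) = 3 + V + w (E(w, V) = 3 + (w + V) = 3 + (V + w) = 3 + V + w)
√(E(-9*219, 152) + 2167637) = √((3 + 152 - 9*219) + 2167637) = √((3 + 152 - 1971) + 2167637) = √(-1816 + 2167637) = √2165821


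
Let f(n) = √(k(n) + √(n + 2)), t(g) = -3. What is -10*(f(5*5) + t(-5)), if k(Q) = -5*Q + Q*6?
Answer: 30 - 10*√(25 + 3*√3) ≈ -24.951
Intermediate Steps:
k(Q) = Q (k(Q) = -5*Q + 6*Q = Q)
f(n) = √(n + √(2 + n)) (f(n) = √(n + √(n + 2)) = √(n + √(2 + n)))
-10*(f(5*5) + t(-5)) = -10*(√(5*5 + √(2 + 5*5)) - 3) = -10*(√(25 + √(2 + 25)) - 3) = -10*(√(25 + √27) - 3) = -10*(√(25 + 3*√3) - 3) = -10*(-3 + √(25 + 3*√3)) = 30 - 10*√(25 + 3*√3)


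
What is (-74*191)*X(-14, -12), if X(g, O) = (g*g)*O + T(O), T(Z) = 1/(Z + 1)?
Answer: 365688982/11 ≈ 3.3244e+7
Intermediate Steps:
T(Z) = 1/(1 + Z)
X(g, O) = 1/(1 + O) + O*g**2 (X(g, O) = (g*g)*O + 1/(1 + O) = g**2*O + 1/(1 + O) = O*g**2 + 1/(1 + O) = 1/(1 + O) + O*g**2)
(-74*191)*X(-14, -12) = (-74*191)*((1 - 12*(-14)**2*(1 - 12))/(1 - 12)) = -14134*(1 - 12*196*(-11))/(-11) = -(-14134)*(1 + 25872)/11 = -(-14134)*25873/11 = -14134*(-25873/11) = 365688982/11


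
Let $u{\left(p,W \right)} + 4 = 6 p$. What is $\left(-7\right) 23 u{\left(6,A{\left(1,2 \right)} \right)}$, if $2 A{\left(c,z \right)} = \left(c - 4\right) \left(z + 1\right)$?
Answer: $-5152$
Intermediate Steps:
$A{\left(c,z \right)} = \frac{\left(1 + z\right) \left(-4 + c\right)}{2}$ ($A{\left(c,z \right)} = \frac{\left(c - 4\right) \left(z + 1\right)}{2} = \frac{\left(-4 + c\right) \left(1 + z\right)}{2} = \frac{\left(1 + z\right) \left(-4 + c\right)}{2}$)
$u{\left(p,W \right)} = -4 + 6 p$
$\left(-7\right) 23 u{\left(6,A{\left(1,2 \right)} \right)} = \left(-7\right) 23 \left(-4 + 6 \cdot 6\right) = - 161 \left(-4 + 36\right) = \left(-161\right) 32 = -5152$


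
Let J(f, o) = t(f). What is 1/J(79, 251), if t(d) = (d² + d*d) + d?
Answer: 1/12561 ≈ 7.9612e-5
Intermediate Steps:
t(d) = d + 2*d² (t(d) = (d² + d²) + d = 2*d² + d = d + 2*d²)
J(f, o) = f*(1 + 2*f)
1/J(79, 251) = 1/(79*(1 + 2*79)) = 1/(79*(1 + 158)) = 1/(79*159) = 1/12561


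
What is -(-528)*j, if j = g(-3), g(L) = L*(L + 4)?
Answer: -1584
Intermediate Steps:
g(L) = L*(4 + L)
j = -3 (j = -3*(4 - 3) = -3*1 = -3)
-(-528)*j = -(-528)*(-3) = -132*12 = -1584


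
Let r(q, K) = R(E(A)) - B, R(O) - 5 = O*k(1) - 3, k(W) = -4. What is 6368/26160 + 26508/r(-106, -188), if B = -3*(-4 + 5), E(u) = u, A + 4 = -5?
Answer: 43356898/67035 ≈ 646.78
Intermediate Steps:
A = -9 (A = -4 - 5 = -9)
B = -3 (B = -3*1 = -3)
R(O) = 2 - 4*O (R(O) = 5 + (O*(-4) - 3) = 5 + (-4*O - 3) = 5 + (-3 - 4*O) = 2 - 4*O)
r(q, K) = 41 (r(q, K) = (2 - 4*(-9)) - 1*(-3) = (2 + 36) + 3 = 38 + 3 = 41)
6368/26160 + 26508/r(-106, -188) = 6368/26160 + 26508/41 = 6368*(1/26160) + 26508*(1/41) = 398/1635 + 26508/41 = 43356898/67035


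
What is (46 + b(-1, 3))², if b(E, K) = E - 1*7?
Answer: 1444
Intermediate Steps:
b(E, K) = -7 + E (b(E, K) = E - 7 = -7 + E)
(46 + b(-1, 3))² = (46 + (-7 - 1))² = (46 - 8)² = 38² = 1444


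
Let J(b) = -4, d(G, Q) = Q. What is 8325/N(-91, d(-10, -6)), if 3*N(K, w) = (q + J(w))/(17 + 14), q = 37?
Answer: 258075/11 ≈ 23461.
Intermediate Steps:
N(K, w) = 11/31 (N(K, w) = ((37 - 4)/(17 + 14))/3 = (33/31)/3 = (33*(1/31))/3 = (⅓)*(33/31) = 11/31)
8325/N(-91, d(-10, -6)) = 8325/(11/31) = 8325*(31/11) = 258075/11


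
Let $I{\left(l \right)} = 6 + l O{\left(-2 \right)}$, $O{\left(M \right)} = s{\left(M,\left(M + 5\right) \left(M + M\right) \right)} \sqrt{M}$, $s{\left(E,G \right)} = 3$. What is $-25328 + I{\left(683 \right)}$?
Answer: $-25322 + 2049 i \sqrt{2} \approx -25322.0 + 2897.7 i$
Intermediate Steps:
$O{\left(M \right)} = 3 \sqrt{M}$
$I{\left(l \right)} = 6 + 3 i l \sqrt{2}$ ($I{\left(l \right)} = 6 + l 3 \sqrt{-2} = 6 + l 3 i \sqrt{2} = 6 + 3 i l \sqrt{2}$)
$-25328 + I{\left(683 \right)} = -25328 + \left(6 + 3 i 683 \sqrt{2}\right) = -25328 + \left(6 + 2049 i \sqrt{2}\right) = -25322 + 2049 i \sqrt{2}$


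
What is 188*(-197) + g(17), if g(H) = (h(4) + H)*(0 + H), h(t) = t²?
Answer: -36475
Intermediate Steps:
g(H) = H*(16 + H) (g(H) = (4² + H)*(0 + H) = (16 + H)*H = H*(16 + H))
188*(-197) + g(17) = 188*(-197) + 17*(16 + 17) = -37036 + 17*33 = -37036 + 561 = -36475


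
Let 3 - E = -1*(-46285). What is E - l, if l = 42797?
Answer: -89079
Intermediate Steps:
E = -46282 (E = 3 - (-1)*(-46285) = 3 - 1*46285 = 3 - 46285 = -46282)
E - l = -46282 - 1*42797 = -46282 - 42797 = -89079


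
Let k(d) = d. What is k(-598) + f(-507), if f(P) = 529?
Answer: -69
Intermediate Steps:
k(-598) + f(-507) = -598 + 529 = -69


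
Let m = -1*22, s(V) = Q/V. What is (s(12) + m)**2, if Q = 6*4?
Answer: 400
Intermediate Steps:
Q = 24
s(V) = 24/V
m = -22
(s(12) + m)**2 = (24/12 - 22)**2 = (24*(1/12) - 22)**2 = (2 - 22)**2 = (-20)**2 = 400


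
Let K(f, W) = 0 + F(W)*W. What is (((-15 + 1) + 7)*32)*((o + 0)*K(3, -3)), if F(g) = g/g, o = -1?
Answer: -672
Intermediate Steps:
F(g) = 1
K(f, W) = W (K(f, W) = 0 + 1*W = 0 + W = W)
(((-15 + 1) + 7)*32)*((o + 0)*K(3, -3)) = (((-15 + 1) + 7)*32)*((-1 + 0)*(-3)) = ((-14 + 7)*32)*(-1*(-3)) = -7*32*3 = -224*3 = -672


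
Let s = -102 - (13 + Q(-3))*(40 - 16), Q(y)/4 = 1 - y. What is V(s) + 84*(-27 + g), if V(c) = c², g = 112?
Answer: 643944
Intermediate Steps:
Q(y) = 4 - 4*y (Q(y) = 4*(1 - y) = 4 - 4*y)
s = -798 (s = -102 - (13 + (4 - 4*(-3)))*(40 - 16) = -102 - (13 + (4 + 12))*24 = -102 - (13 + 16)*24 = -102 - 29*24 = -102 - 1*696 = -102 - 696 = -798)
V(s) + 84*(-27 + g) = (-798)² + 84*(-27 + 112) = 636804 + 84*85 = 636804 + 7140 = 643944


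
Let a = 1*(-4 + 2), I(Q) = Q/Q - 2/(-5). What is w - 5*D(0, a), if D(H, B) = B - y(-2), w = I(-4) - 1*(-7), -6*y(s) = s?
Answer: 301/15 ≈ 20.067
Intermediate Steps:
y(s) = -s/6
I(Q) = 7/5 (I(Q) = 1 - 2*(-1/5) = 1 + 2/5 = 7/5)
w = 42/5 (w = 7/5 - 1*(-7) = 7/5 + 7 = 42/5 ≈ 8.4000)
a = -2 (a = 1*(-2) = -2)
D(H, B) = -1/3 + B (D(H, B) = B - (-1)*(-2)/6 = B - 1*1/3 = B - 1/3 = -1/3 + B)
w - 5*D(0, a) = 42/5 - 5*(-1/3 - 2) = 42/5 - 5*(-7/3) = 42/5 + 35/3 = 301/15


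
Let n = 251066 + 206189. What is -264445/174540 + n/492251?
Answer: -10072805599/17183497908 ≈ -0.58619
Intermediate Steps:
n = 457255
-264445/174540 + n/492251 = -264445/174540 + 457255/492251 = -264445*1/174540 + 457255*(1/492251) = -52889/34908 + 457255/492251 = -10072805599/17183497908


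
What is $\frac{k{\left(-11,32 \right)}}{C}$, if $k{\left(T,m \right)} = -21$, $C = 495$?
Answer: $- \frac{7}{165} \approx -0.042424$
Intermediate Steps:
$\frac{k{\left(-11,32 \right)}}{C} = - \frac{21}{495} = \left(-21\right) \frac{1}{495} = - \frac{7}{165}$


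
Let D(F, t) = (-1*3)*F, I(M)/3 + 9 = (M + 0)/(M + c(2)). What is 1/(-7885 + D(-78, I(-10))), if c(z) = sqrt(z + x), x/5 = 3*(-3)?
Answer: -1/7651 ≈ -0.00013070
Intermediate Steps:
x = -45 (x = 5*(3*(-3)) = 5*(-9) = -45)
c(z) = sqrt(-45 + z) (c(z) = sqrt(z - 45) = sqrt(-45 + z))
I(M) = -27 + 3*M/(M + I*sqrt(43)) (I(M) = -27 + 3*((M + 0)/(M + sqrt(-45 + 2))) = -27 + 3*(M/(M + sqrt(-43))) = -27 + 3*(M/(M + I*sqrt(43))) = -27 + 3*M/(M + I*sqrt(43)))
D(F, t) = -3*F
1/(-7885 + D(-78, I(-10))) = 1/(-7885 - 3*(-78)) = 1/(-7885 + 234) = 1/(-7651) = -1/7651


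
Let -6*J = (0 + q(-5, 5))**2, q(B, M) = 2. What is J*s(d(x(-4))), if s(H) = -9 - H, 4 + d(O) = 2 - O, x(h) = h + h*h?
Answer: -10/3 ≈ -3.3333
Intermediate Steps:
x(h) = h + h**2
d(O) = -2 - O (d(O) = -4 + (2 - O) = -2 - O)
J = -2/3 (J = -(0 + 2)**2/6 = -1/6*2**2 = -1/6*4 = -2/3 ≈ -0.66667)
J*s(d(x(-4))) = -2*(-9 - (-2 - (-4)*(1 - 4)))/3 = -2*(-9 - (-2 - (-4)*(-3)))/3 = -2*(-9 - (-2 - 1*12))/3 = -2*(-9 - (-2 - 12))/3 = -2*(-9 - 1*(-14))/3 = -2*(-9 + 14)/3 = -2/3*5 = -10/3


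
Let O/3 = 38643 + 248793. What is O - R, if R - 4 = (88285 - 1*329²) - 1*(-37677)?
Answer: 844583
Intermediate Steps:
R = 17725 (R = 4 + ((88285 - 1*329²) - 1*(-37677)) = 4 + ((88285 - 1*108241) + 37677) = 4 + ((88285 - 108241) + 37677) = 4 + (-19956 + 37677) = 4 + 17721 = 17725)
O = 862308 (O = 3*(38643 + 248793) = 3*287436 = 862308)
O - R = 862308 - 1*17725 = 862308 - 17725 = 844583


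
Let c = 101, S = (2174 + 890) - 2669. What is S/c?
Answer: 395/101 ≈ 3.9109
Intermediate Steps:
S = 395 (S = 3064 - 2669 = 395)
S/c = 395/101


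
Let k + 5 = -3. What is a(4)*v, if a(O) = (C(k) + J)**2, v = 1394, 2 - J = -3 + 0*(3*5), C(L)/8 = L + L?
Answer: 21089826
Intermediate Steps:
k = -8 (k = -5 - 3 = -8)
C(L) = 16*L (C(L) = 8*(L + L) = 8*(2*L) = 16*L)
J = 5 (J = 2 - (-3 + 0*(3*5)) = 2 - (-3 + 0*15) = 2 - (-3 + 0) = 2 - 1*(-3) = 2 + 3 = 5)
a(O) = 15129 (a(O) = (16*(-8) + 5)**2 = (-128 + 5)**2 = (-123)**2 = 15129)
a(4)*v = 15129*1394 = 21089826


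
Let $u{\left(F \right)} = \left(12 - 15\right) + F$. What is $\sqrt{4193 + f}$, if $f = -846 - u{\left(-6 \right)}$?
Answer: $2 \sqrt{839} \approx 57.931$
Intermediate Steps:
$u{\left(F \right)} = -3 + F$ ($u{\left(F \right)} = \left(12 - 15\right) + F = -3 + F$)
$f = -837$ ($f = -846 - \left(-3 - 6\right) = -846 - -9 = -846 + 9 = -837$)
$\sqrt{4193 + f} = \sqrt{4193 - 837} = \sqrt{3356} = 2 \sqrt{839}$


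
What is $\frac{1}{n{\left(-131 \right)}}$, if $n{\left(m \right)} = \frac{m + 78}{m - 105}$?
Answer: $\frac{236}{53} \approx 4.4528$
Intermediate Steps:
$n{\left(m \right)} = \frac{78 + m}{-105 + m}$
$\frac{1}{n{\left(-131 \right)}} = \frac{1}{\frac{1}{-105 - 131} \left(78 - 131\right)} = \frac{1}{\frac{1}{-236} \left(-53\right)} = \frac{1}{\left(- \frac{1}{236}\right) \left(-53\right)} = \frac{1}{\frac{53}{236}} = \frac{236}{53}$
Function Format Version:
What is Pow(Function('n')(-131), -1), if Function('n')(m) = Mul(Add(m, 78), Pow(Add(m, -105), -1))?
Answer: Rational(236, 53) ≈ 4.4528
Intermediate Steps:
Function('n')(m) = Mul(Pow(Add(-105, m), -1), Add(78, m)) (Function('n')(m) = Mul(Add(78, m), Pow(Add(-105, m), -1)) = Mul(Pow(Add(-105, m), -1), Add(78, m)))
Pow(Function('n')(-131), -1) = Pow(Mul(Pow(Add(-105, -131), -1), Add(78, -131)), -1) = Pow(Mul(Pow(-236, -1), -53), -1) = Pow(Mul(Rational(-1, 236), -53), -1) = Pow(Rational(53, 236), -1) = Rational(236, 53)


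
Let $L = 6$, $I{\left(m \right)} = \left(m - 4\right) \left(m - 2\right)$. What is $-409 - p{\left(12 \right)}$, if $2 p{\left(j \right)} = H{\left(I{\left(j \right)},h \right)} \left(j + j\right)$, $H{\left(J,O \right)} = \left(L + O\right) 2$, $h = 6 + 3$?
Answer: $-769$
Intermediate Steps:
$I{\left(m \right)} = \left(-4 + m\right) \left(-2 + m\right)$
$h = 9$
$H{\left(J,O \right)} = 12 + 2 O$ ($H{\left(J,O \right)} = \left(6 + O\right) 2 = 12 + 2 O$)
$p{\left(j \right)} = 30 j$ ($p{\left(j \right)} = \frac{\left(12 + 2 \cdot 9\right) \left(j + j\right)}{2} = \frac{\left(12 + 18\right) 2 j}{2} = \frac{30 \cdot 2 j}{2} = \frac{60 j}{2} = 30 j$)
$-409 - p{\left(12 \right)} = -409 - 30 \cdot 12 = -409 - 360 = -769$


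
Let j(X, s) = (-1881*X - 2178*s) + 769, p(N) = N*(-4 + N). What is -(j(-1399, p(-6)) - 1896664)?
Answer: -604944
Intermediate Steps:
j(X, s) = 769 - 2178*s - 1881*X (j(X, s) = (-2178*s - 1881*X) + 769 = 769 - 2178*s - 1881*X)
-(j(-1399, p(-6)) - 1896664) = -((769 - (-13068)*(-4 - 6) - 1881*(-1399)) - 1896664) = -((769 - (-13068)*(-10) + 2631519) - 1896664) = -((769 - 2178*60 + 2631519) - 1896664) = -((769 - 130680 + 2631519) - 1896664) = -(2501608 - 1896664) = -1*604944 = -604944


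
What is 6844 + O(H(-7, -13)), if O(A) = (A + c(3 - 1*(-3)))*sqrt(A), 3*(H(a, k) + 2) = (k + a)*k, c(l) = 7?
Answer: 6844 + 275*sqrt(762)/9 ≈ 7687.5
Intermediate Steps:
H(a, k) = -2 + k*(a + k)/3 (H(a, k) = -2 + ((k + a)*k)/3 = -2 + ((a + k)*k)/3 = -2 + (k*(a + k))/3 = -2 + k*(a + k)/3)
O(A) = sqrt(A)*(7 + A) (O(A) = (A + 7)*sqrt(A) = (7 + A)*sqrt(A) = sqrt(A)*(7 + A))
6844 + O(H(-7, -13)) = 6844 + sqrt(-2 + (1/3)*(-13)**2 + (1/3)*(-7)*(-13))*(7 + (-2 + (1/3)*(-13)**2 + (1/3)*(-7)*(-13))) = 6844 + sqrt(-2 + (1/3)*169 + 91/3)*(7 + (-2 + (1/3)*169 + 91/3)) = 6844 + sqrt(-2 + 169/3 + 91/3)*(7 + (-2 + 169/3 + 91/3)) = 6844 + sqrt(254/3)*(7 + 254/3) = 6844 + (sqrt(762)/3)*(275/3) = 6844 + 275*sqrt(762)/9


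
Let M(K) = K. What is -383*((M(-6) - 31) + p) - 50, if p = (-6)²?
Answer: 333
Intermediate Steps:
p = 36
-383*((M(-6) - 31) + p) - 50 = -383*((-6 - 31) + 36) - 50 = -383*(-37 + 36) - 50 = -383*(-1) - 50 = 383 - 50 = 333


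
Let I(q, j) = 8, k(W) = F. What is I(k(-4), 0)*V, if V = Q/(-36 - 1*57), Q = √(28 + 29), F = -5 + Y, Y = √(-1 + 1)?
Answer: -8*√57/93 ≈ -0.64945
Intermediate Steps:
Y = 0 (Y = √0 = 0)
F = -5 (F = -5 + 0 = -5)
k(W) = -5
Q = √57 ≈ 7.5498
V = -√57/93 (V = √57/(-36 - 1*57) = √57/(-36 - 57) = √57/(-93) = √57*(-1/93) = -√57/93 ≈ -0.081181)
I(k(-4), 0)*V = 8*(-√57/93) = -8*√57/93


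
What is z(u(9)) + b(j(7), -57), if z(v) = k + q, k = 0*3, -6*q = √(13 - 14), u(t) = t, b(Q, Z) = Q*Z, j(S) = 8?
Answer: -456 - I/6 ≈ -456.0 - 0.16667*I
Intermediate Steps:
q = -I/6 (q = -√(13 - 14)/6 = -I/6 ≈ -0.16667*I)
k = 0
z(v) = -I/6 (z(v) = 0 - I/6 = -I/6)
z(u(9)) + b(j(7), -57) = -I/6 + 8*(-57) = -I/6 - 456 = -456 - I/6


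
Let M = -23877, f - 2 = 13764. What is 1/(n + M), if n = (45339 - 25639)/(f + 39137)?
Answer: -52903/1263145231 ≈ -4.1882e-5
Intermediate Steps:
f = 13766 (f = 2 + 13764 = 13766)
n = 19700/52903 (n = (45339 - 25639)/(13766 + 39137) = 19700/52903 ≈ 0.37238)
1/(n + M) = 1/(19700/52903 - 23877) = 1/(-1263145231/52903) = -52903/1263145231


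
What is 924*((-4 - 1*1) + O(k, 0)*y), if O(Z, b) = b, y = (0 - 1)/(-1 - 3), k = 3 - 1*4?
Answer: -4620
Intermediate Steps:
k = -1 (k = 3 - 4 = -1)
y = ¼ (y = -1/(-4) = -1*(-¼) = ¼ ≈ 0.25000)
924*((-4 - 1*1) + O(k, 0)*y) = 924*((-4 - 1*1) + 0*(¼)) = 924*((-4 - 1) + 0) = 924*(-5 + 0) = 924*(-5) = -4620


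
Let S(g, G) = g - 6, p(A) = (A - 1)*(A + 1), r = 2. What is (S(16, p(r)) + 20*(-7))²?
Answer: 16900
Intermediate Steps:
p(A) = (1 + A)*(-1 + A) (p(A) = (-1 + A)*(1 + A) = (1 + A)*(-1 + A))
S(g, G) = -6 + g
(S(16, p(r)) + 20*(-7))² = ((-6 + 16) + 20*(-7))² = (10 - 140)² = (-130)² = 16900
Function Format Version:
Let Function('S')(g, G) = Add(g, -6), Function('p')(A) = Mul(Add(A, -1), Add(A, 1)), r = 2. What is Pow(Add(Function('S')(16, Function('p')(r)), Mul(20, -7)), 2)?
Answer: 16900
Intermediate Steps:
Function('p')(A) = Mul(Add(1, A), Add(-1, A)) (Function('p')(A) = Mul(Add(-1, A), Add(1, A)) = Mul(Add(1, A), Add(-1, A)))
Function('S')(g, G) = Add(-6, g)
Pow(Add(Function('S')(16, Function('p')(r)), Mul(20, -7)), 2) = Pow(Add(Add(-6, 16), Mul(20, -7)), 2) = Pow(Add(10, -140), 2) = Pow(-130, 2) = 16900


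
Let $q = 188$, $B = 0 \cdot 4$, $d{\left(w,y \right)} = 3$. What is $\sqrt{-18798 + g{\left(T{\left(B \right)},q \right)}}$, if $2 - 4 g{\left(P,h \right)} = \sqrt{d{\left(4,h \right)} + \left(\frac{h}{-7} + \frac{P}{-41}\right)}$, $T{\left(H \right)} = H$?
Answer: $\frac{\sqrt{-3684310 - 7 i \sqrt{1169}}}{14} \approx 0.0044532 - 137.1 i$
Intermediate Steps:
$B = 0$
$g{\left(P,h \right)} = \frac{1}{2} - \frac{\sqrt{3 - \frac{h}{7} - \frac{P}{41}}}{4}$ ($g{\left(P,h \right)} = \frac{1}{2} - \frac{\sqrt{3 + \left(\frac{h}{-7} + \frac{P}{-41}\right)}}{4} = \frac{1}{2} - \frac{\sqrt{3 + \left(h \left(- \frac{1}{7}\right) + P \left(- \frac{1}{41}\right)\right)}}{4} = \frac{1}{2} - \frac{\sqrt{3 - \left(\frac{h}{7} + \frac{P}{41}\right)}}{4} = \frac{1}{2} - \frac{\sqrt{3 - \frac{h}{7} - \frac{P}{41}}}{4}$)
$\sqrt{-18798 + g{\left(T{\left(B \right)},q \right)}} = \sqrt{-18798 + \left(\frac{1}{2} - \frac{\sqrt{247107 - 2212196 - 0}}{1148}\right)} = \sqrt{-18798 + \left(\frac{1}{2} - \frac{\sqrt{247107 - 2212196 + 0}}{1148}\right)} = \sqrt{-18798 + \left(\frac{1}{2} - \frac{\sqrt{-1965089}}{1148}\right)} = \sqrt{-18798 + \left(\frac{1}{2} - \frac{41 i \sqrt{1169}}{1148}\right)} = \sqrt{-18798 + \left(\frac{1}{2} - \frac{i \sqrt{1169}}{28}\right)} = \sqrt{- \frac{37595}{2} - \frac{i \sqrt{1169}}{28}}$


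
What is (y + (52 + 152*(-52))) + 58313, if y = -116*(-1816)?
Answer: 261117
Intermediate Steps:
y = 210656
(y + (52 + 152*(-52))) + 58313 = (210656 + (52 + 152*(-52))) + 58313 = (210656 + (52 - 7904)) + 58313 = (210656 - 7852) + 58313 = 202804 + 58313 = 261117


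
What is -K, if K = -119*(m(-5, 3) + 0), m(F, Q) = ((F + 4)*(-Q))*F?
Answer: -1785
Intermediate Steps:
m(F, Q) = -F*Q*(4 + F) (m(F, Q) = ((4 + F)*(-Q))*F = (-Q*(4 + F))*F = -F*Q*(4 + F))
K = 1785 (K = -119*(-1*(-5)*3*(4 - 5) + 0) = -119*(-1*(-5)*3*(-1) + 0) = -119*(-15 + 0) = -119*(-15) = 1785)
-K = -1*1785 = -1785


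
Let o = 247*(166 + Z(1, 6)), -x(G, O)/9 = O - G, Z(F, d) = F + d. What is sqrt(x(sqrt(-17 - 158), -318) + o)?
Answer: sqrt(45593 + 45*I*sqrt(7)) ≈ 213.53 + 0.2788*I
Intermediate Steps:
x(G, O) = -9*O + 9*G (x(G, O) = -9*(O - G) = -9*O + 9*G)
o = 42731 (o = 247*(166 + (1 + 6)) = 247*(166 + 7) = 247*173 = 42731)
sqrt(x(sqrt(-17 - 158), -318) + o) = sqrt((-9*(-318) + 9*sqrt(-17 - 158)) + 42731) = sqrt((2862 + 9*sqrt(-175)) + 42731) = sqrt((2862 + 9*(5*I*sqrt(7))) + 42731) = sqrt((2862 + 45*I*sqrt(7)) + 42731) = sqrt(45593 + 45*I*sqrt(7))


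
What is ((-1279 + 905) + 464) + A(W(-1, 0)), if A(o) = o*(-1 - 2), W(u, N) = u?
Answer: 93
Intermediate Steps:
A(o) = -3*o (A(o) = o*(-3) = -3*o)
((-1279 + 905) + 464) + A(W(-1, 0)) = ((-1279 + 905) + 464) - 3*(-1) = (-374 + 464) + 3 = 90 + 3 = 93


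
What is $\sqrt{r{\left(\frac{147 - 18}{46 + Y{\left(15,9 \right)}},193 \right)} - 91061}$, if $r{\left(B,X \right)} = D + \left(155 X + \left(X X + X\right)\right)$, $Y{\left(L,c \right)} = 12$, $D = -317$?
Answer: $3 i \sqrt{2669} \approx 154.99 i$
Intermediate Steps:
$r{\left(B,X \right)} = -317 + X^{2} + 156 X$ ($r{\left(B,X \right)} = -317 + \left(155 X + \left(X X + X\right)\right) = -317 + \left(155 X + \left(X^{2} + X\right)\right) = -317 + \left(155 X + \left(X + X^{2}\right)\right) = -317 + \left(X^{2} + 156 X\right) = -317 + X^{2} + 156 X$)
$\sqrt{r{\left(\frac{147 - 18}{46 + Y{\left(15,9 \right)}},193 \right)} - 91061} = \sqrt{\left(-317 + 193^{2} + 156 \cdot 193\right) - 91061} = \sqrt{\left(-317 + 37249 + 30108\right) - 91061} = \sqrt{67040 - 91061} = \sqrt{-24021} = 3 i \sqrt{2669}$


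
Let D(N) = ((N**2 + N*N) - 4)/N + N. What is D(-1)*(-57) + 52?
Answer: -5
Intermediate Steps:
D(N) = N + (-4 + 2*N**2)/N (D(N) = ((N**2 + N**2) - 4)/N + N = (2*N**2 - 4)/N + N = (-4 + 2*N**2)/N + N = N + (-4 + 2*N**2)/N)
D(-1)*(-57) + 52 = (-4/(-1) + 3*(-1))*(-57) + 52 = (-4*(-1) - 3)*(-57) + 52 = (4 - 3)*(-57) + 52 = 1*(-57) + 52 = -57 + 52 = -5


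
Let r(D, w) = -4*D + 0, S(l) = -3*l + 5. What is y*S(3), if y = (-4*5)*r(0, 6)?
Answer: 0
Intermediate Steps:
S(l) = 5 - 3*l
r(D, w) = -4*D
y = 0 (y = (-4*5)*(-4*0) = -20*0 = 0)
y*S(3) = 0*(5 - 3*3) = 0*(5 - 9) = 0*(-4) = 0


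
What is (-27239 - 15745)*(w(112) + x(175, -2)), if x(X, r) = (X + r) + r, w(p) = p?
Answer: -12164472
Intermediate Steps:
x(X, r) = X + 2*r
(-27239 - 15745)*(w(112) + x(175, -2)) = (-27239 - 15745)*(112 + (175 + 2*(-2))) = -42984*(112 + (175 - 4)) = -42984*(112 + 171) = -42984*283 = -12164472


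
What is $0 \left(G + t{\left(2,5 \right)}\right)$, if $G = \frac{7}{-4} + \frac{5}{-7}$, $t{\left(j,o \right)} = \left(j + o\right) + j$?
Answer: $0$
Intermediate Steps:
$t{\left(j,o \right)} = o + 2 j$
$G = - \frac{69}{28}$ ($G = 7 \left(- \frac{1}{4}\right) + 5 \left(- \frac{1}{7}\right) = - \frac{7}{4} - \frac{5}{7} = - \frac{69}{28} \approx -2.4643$)
$0 \left(G + t{\left(2,5 \right)}\right) = 0 \left(- \frac{69}{28} + \left(5 + 2 \cdot 2\right)\right) = 0 \left(- \frac{69}{28} + \left(5 + 4\right)\right) = 0 \left(- \frac{69}{28} + 9\right) = 0 \cdot \frac{183}{28} = 0$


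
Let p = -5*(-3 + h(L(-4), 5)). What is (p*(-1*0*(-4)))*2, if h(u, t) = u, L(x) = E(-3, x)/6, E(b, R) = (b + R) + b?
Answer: 0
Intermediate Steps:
E(b, R) = R + 2*b (E(b, R) = (R + b) + b = R + 2*b)
L(x) = -1 + x/6 (L(x) = (x + 2*(-3))/6 = (x - 6)*(⅙) = (-6 + x)*(⅙) = -1 + x/6)
p = 70/3 (p = -5*(-3 + (-1 + (⅙)*(-4))) = -5*(-3 + (-1 - ⅔)) = -5*(-3 - 5/3) = -5*(-14/3) = 70/3 ≈ 23.333)
(p*(-1*0*(-4)))*2 = (70*(-1*0*(-4))/3)*2 = (70*(0*(-4))/3)*2 = ((70/3)*0)*2 = 0*2 = 0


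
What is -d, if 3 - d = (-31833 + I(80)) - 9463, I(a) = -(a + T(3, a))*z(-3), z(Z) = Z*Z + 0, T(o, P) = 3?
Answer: -42046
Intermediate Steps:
z(Z) = Z**2 (z(Z) = Z**2 + 0 = Z**2)
I(a) = -27 - 9*a (I(a) = -(a + 3)*(-3)**2 = -(3 + a)*9 = -(27 + 9*a) = -27 - 9*a)
d = 42046 (d = 3 - ((-31833 + (-27 - 9*80)) - 9463) = 3 - ((-31833 + (-27 - 720)) - 9463) = 3 - ((-31833 - 747) - 9463) = 3 - (-32580 - 9463) = 3 - 1*(-42043) = 3 + 42043 = 42046)
-d = -1*42046 = -42046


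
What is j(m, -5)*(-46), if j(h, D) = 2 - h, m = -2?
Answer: -184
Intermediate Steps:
j(m, -5)*(-46) = (2 - 1*(-2))*(-46) = (2 + 2)*(-46) = 4*(-46) = -184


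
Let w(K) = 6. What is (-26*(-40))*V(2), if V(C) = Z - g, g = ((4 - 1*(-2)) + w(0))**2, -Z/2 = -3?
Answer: -143520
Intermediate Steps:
Z = 6 (Z = -2*(-3) = 6)
g = 144 (g = ((4 - 1*(-2)) + 6)**2 = ((4 + 2) + 6)**2 = (6 + 6)**2 = 12**2 = 144)
V(C) = -138 (V(C) = 6 - 1*144 = 6 - 144 = -138)
(-26*(-40))*V(2) = -26*(-40)*(-138) = 1040*(-138) = -143520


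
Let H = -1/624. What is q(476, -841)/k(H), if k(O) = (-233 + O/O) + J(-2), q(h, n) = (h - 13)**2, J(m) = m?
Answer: -214369/234 ≈ -916.11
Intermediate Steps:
q(h, n) = (-13 + h)**2
H = -1/624 (H = -1*1/624 = -1/624 ≈ -0.0016026)
k(O) = -234 (k(O) = (-233 + O/O) - 2 = (-233 + 1) - 2 = -232 - 2 = -234)
q(476, -841)/k(H) = (-13 + 476)**2/(-234) = 463**2*(-1/234) = 214369*(-1/234) = -214369/234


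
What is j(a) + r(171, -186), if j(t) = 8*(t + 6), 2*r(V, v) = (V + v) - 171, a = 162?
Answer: 1251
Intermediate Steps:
r(V, v) = -171/2 + V/2 + v/2 (r(V, v) = ((V + v) - 171)/2 = (-171 + V + v)/2 = -171/2 + V/2 + v/2)
j(t) = 48 + 8*t (j(t) = 8*(6 + t) = 48 + 8*t)
j(a) + r(171, -186) = (48 + 8*162) + (-171/2 + (1/2)*171 + (1/2)*(-186)) = (48 + 1296) + (-171/2 + 171/2 - 93) = 1344 - 93 = 1251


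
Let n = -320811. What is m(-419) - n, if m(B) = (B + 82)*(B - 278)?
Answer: 555700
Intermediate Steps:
m(B) = (-278 + B)*(82 + B) (m(B) = (82 + B)*(-278 + B) = (-278 + B)*(82 + B))
m(-419) - n = (-22796 + (-419)**2 - 196*(-419)) - 1*(-320811) = (-22796 + 175561 + 82124) + 320811 = 234889 + 320811 = 555700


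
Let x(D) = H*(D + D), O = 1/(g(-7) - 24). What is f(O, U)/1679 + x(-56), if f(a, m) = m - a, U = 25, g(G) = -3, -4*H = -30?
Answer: -38079044/45333 ≈ -839.99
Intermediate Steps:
H = 15/2 (H = -1/4*(-30) = 15/2 ≈ 7.5000)
O = -1/27 (O = 1/(-3 - 24) = 1/(-27) = -1/27 ≈ -0.037037)
x(D) = 15*D (x(D) = 15*(D + D)/2 = 15*(2*D)/2 = 15*D)
f(O, U)/1679 + x(-56) = (25 - 1*(-1/27))/1679 + 15*(-56) = (25 + 1/27)*(1/1679) - 840 = (676/27)*(1/1679) - 840 = 676/45333 - 840 = -38079044/45333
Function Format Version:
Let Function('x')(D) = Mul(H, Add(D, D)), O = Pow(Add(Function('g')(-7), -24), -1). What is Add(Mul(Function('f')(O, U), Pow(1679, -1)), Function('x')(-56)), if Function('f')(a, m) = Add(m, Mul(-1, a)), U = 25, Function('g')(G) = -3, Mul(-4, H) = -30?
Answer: Rational(-38079044, 45333) ≈ -839.99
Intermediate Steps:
H = Rational(15, 2) (H = Mul(Rational(-1, 4), -30) = Rational(15, 2) ≈ 7.5000)
O = Rational(-1, 27) (O = Pow(Add(-3, -24), -1) = Pow(-27, -1) = Rational(-1, 27) ≈ -0.037037)
Function('x')(D) = Mul(15, D) (Function('x')(D) = Mul(Rational(15, 2), Add(D, D)) = Mul(Rational(15, 2), Mul(2, D)) = Mul(15, D))
Add(Mul(Function('f')(O, U), Pow(1679, -1)), Function('x')(-56)) = Add(Mul(Add(25, Mul(-1, Rational(-1, 27))), Pow(1679, -1)), Mul(15, -56)) = Add(Mul(Add(25, Rational(1, 27)), Rational(1, 1679)), -840) = Add(Mul(Rational(676, 27), Rational(1, 1679)), -840) = Add(Rational(676, 45333), -840) = Rational(-38079044, 45333)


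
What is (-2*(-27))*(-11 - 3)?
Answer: -756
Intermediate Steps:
(-2*(-27))*(-11 - 3) = 54*(-14) = -756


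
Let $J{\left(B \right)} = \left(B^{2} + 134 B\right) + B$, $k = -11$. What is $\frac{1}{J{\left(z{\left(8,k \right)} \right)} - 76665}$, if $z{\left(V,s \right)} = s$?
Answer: $- \frac{1}{78029} \approx -1.2816 \cdot 10^{-5}$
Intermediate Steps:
$J{\left(B \right)} = B^{2} + 135 B$
$\frac{1}{J{\left(z{\left(8,k \right)} \right)} - 76665} = \frac{1}{- 11 \left(135 - 11\right) - 76665} = \frac{1}{\left(-11\right) 124 - 76665} = \frac{1}{-1364 - 76665} = \frac{1}{-78029} = - \frac{1}{78029}$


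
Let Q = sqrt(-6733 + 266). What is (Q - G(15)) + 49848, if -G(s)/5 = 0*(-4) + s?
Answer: 49923 + I*sqrt(6467) ≈ 49923.0 + 80.418*I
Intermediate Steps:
G(s) = -5*s (G(s) = -5*(0*(-4) + s) = -5*(0 + s) = -5*s)
Q = I*sqrt(6467) (Q = sqrt(-6467) = I*sqrt(6467) ≈ 80.418*I)
(Q - G(15)) + 49848 = (I*sqrt(6467) - (-5)*15) + 49848 = (I*sqrt(6467) - 1*(-75)) + 49848 = (I*sqrt(6467) + 75) + 49848 = (75 + I*sqrt(6467)) + 49848 = 49923 + I*sqrt(6467)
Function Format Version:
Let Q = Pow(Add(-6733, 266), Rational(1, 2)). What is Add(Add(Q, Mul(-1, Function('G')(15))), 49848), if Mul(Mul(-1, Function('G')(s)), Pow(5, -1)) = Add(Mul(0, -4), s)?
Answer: Add(49923, Mul(I, Pow(6467, Rational(1, 2)))) ≈ Add(49923., Mul(80.418, I))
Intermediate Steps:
Function('G')(s) = Mul(-5, s) (Function('G')(s) = Mul(-5, Add(Mul(0, -4), s)) = Mul(-5, Add(0, s)) = Mul(-5, s))
Q = Mul(I, Pow(6467, Rational(1, 2))) (Q = Pow(-6467, Rational(1, 2)) = Mul(I, Pow(6467, Rational(1, 2))) ≈ Mul(80.418, I))
Add(Add(Q, Mul(-1, Function('G')(15))), 49848) = Add(Add(Mul(I, Pow(6467, Rational(1, 2))), Mul(-1, Mul(-5, 15))), 49848) = Add(Add(Mul(I, Pow(6467, Rational(1, 2))), Mul(-1, -75)), 49848) = Add(Add(Mul(I, Pow(6467, Rational(1, 2))), 75), 49848) = Add(Add(75, Mul(I, Pow(6467, Rational(1, 2)))), 49848) = Add(49923, Mul(I, Pow(6467, Rational(1, 2))))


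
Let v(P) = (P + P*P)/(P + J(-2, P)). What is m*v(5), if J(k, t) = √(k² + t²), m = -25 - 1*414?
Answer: 32925/2 - 6585*√29/2 ≈ -1268.2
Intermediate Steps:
m = -439 (m = -25 - 414 = -439)
v(P) = (P + P²)/(P + √(4 + P²)) (v(P) = (P + P*P)/(P + √((-2)² + P²)) = (P + P²)/(P + √(4 + P²)))
m*v(5) = -2195*(1 + 5)/(5 + √(4 + 5²)) = -2195*6/(5 + √(4 + 25)) = -2195*6/(5 + √29) = -13170/(5 + √29)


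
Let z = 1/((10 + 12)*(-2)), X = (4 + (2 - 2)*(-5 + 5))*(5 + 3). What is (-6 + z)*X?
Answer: -2120/11 ≈ -192.73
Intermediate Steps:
X = 32 (X = (4 + 0*0)*8 = (4 + 0)*8 = 4*8 = 32)
z = -1/44 (z = -½/22 = (1/22)*(-½) = -1/44 ≈ -0.022727)
(-6 + z)*X = (-6 - 1/44)*32 = -265/44*32 = -2120/11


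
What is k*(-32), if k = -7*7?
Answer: 1568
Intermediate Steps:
k = -49
k*(-32) = -49*(-32) = 1568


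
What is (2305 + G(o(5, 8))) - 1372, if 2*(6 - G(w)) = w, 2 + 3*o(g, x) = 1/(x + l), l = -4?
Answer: 22543/24 ≈ 939.29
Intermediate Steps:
o(g, x) = -⅔ + 1/(3*(-4 + x)) (o(g, x) = -⅔ + 1/(3*(x - 4)) = -⅔ + 1/(3*(-4 + x)))
G(w) = 6 - w/2
(2305 + G(o(5, 8))) - 1372 = (2305 + (6 - (9 - 2*8)/(6*(-4 + 8)))) - 1372 = (2305 + (6 - (9 - 16)/(6*4))) - 1372 = (2305 + (6 - (-7)/(6*4))) - 1372 = (2305 + (6 - ½*(-7/12))) - 1372 = (2305 + (6 + 7/24)) - 1372 = (2305 + 151/24) - 1372 = 55471/24 - 1372 = 22543/24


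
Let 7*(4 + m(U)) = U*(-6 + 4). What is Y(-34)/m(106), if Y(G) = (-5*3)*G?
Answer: -119/8 ≈ -14.875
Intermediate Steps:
m(U) = -4 - 2*U/7 (m(U) = -4 + (U*(-6 + 4))/7 = -4 + (U*(-2))/7 = -4 + (-2*U)/7 = -4 - 2*U/7)
Y(G) = -15*G
Y(-34)/m(106) = (-15*(-34))/(-4 - 2/7*106) = 510/(-4 - 212/7) = 510/(-240/7) = 510*(-7/240) = -119/8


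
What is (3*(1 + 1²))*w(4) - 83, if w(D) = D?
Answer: -59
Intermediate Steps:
(3*(1 + 1²))*w(4) - 83 = (3*(1 + 1²))*4 - 83 = (3*(1 + 1))*4 - 83 = (3*2)*4 - 83 = 6*4 - 83 = 24 - 83 = -59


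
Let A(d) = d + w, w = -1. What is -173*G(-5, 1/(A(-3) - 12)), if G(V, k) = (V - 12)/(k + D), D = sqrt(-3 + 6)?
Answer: 47056/767 + 752896*sqrt(3)/767 ≈ 1761.6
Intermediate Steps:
A(d) = -1 + d (A(d) = d - 1 = -1 + d)
D = sqrt(3) ≈ 1.7320
G(V, k) = (-12 + V)/(k + sqrt(3)) (G(V, k) = (V - 12)/(k + sqrt(3)) = (-12 + V)/(k + sqrt(3)))
-173*G(-5, 1/(A(-3) - 12)) = -173*(-12 - 5)/(1/((-1 - 3) - 12) + sqrt(3)) = -173*(-17)/(1/(-4 - 12) + sqrt(3)) = -173*(-17)/(1/(-16) + sqrt(3)) = -173*(-17)/(-1/16 + sqrt(3)) = -(-2941)/(-1/16 + sqrt(3)) = 2941/(-1/16 + sqrt(3))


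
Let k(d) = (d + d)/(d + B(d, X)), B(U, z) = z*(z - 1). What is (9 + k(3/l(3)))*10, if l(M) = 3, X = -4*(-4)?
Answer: 21710/241 ≈ 90.083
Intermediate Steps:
X = 16
B(U, z) = z*(-1 + z)
k(d) = 2*d/(240 + d) (k(d) = (d + d)/(d + 16*(-1 + 16)) = (2*d)/(d + 16*15) = (2*d)/(d + 240) = (2*d)/(240 + d) = 2*d/(240 + d))
(9 + k(3/l(3)))*10 = (9 + 2*(3/3)/(240 + 3/3))*10 = (9 + 2*(3*(1/3))/(240 + 3*(1/3)))*10 = (9 + 2*1/(240 + 1))*10 = (9 + 2*1/241)*10 = (9 + 2*1*(1/241))*10 = (9 + 2/241)*10 = (2171/241)*10 = 21710/241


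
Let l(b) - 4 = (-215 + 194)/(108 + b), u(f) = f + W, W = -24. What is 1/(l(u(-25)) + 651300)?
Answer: 59/38426915 ≈ 1.5354e-6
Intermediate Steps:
u(f) = -24 + f (u(f) = f - 24 = -24 + f)
l(b) = 4 - 21/(108 + b) (l(b) = 4 + (-215 + 194)/(108 + b) = 4 - 21/(108 + b))
1/(l(u(-25)) + 651300) = 1/((411 + 4*(-24 - 25))/(108 + (-24 - 25)) + 651300) = 1/((411 + 4*(-49))/(108 - 49) + 651300) = 1/((411 - 196)/59 + 651300) = 1/((1/59)*215 + 651300) = 1/(215/59 + 651300) = 1/(38426915/59) = 59/38426915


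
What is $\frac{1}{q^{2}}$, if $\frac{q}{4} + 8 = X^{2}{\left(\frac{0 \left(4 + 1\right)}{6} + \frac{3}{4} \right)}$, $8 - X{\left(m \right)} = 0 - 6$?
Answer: $\frac{1}{565504} \approx 1.7683 \cdot 10^{-6}$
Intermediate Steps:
$X{\left(m \right)} = 14$ ($X{\left(m \right)} = 8 - \left(0 - 6\right) = 8 - -6 = 8 + 6 = 14$)
$q = 752$ ($q = -32 + 4 \cdot 14^{2} = -32 + 4 \cdot 196 = -32 + 784 = 752$)
$\frac{1}{q^{2}} = \frac{1}{752^{2}} = \frac{1}{565504}$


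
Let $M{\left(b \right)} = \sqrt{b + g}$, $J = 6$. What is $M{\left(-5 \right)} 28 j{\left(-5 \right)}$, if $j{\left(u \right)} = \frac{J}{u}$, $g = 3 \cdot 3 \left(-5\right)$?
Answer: $- 168 i \sqrt{2} \approx - 237.59 i$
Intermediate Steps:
$g = -45$ ($g = 9 \left(-5\right) = -45$)
$j{\left(u \right)} = \frac{6}{u}$
$M{\left(b \right)} = \sqrt{-45 + b}$ ($M{\left(b \right)} = \sqrt{b - 45} = \sqrt{-45 + b}$)
$M{\left(-5 \right)} 28 j{\left(-5 \right)} = \sqrt{-45 - 5} \cdot 28 \frac{6}{-5} = \sqrt{-50} \cdot 28 \cdot 6 \left(- \frac{1}{5}\right) = 5 i \sqrt{2} \cdot 28 \left(- \frac{6}{5}\right) = 140 i \sqrt{2} \left(- \frac{6}{5}\right) = - 168 i \sqrt{2}$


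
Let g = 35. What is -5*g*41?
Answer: -7175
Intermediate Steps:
-5*g*41 = -5*35*41 = -175*41 = -7175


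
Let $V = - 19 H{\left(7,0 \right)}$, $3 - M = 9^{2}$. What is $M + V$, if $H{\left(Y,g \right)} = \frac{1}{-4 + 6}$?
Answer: $- \frac{175}{2} \approx -87.5$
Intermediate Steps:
$H{\left(Y,g \right)} = \frac{1}{2}$
$M = -78$ ($M = 3 - 9^{2} = 3 - 81 = -78$)
$V = - \frac{19}{2}$ ($V = \left(-19\right) \frac{1}{2} = - \frac{19}{2} \approx -9.5$)
$M + V = -78 - \frac{19}{2} = - \frac{175}{2}$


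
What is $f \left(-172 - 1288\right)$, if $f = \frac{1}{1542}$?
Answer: $- \frac{730}{771} \approx -0.94682$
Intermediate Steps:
$f = \frac{1}{1542} \approx 0.00064851$
$f \left(-172 - 1288\right) = \frac{-172 - 1288}{1542} = \frac{1}{1542} \left(-1460\right) = - \frac{730}{771}$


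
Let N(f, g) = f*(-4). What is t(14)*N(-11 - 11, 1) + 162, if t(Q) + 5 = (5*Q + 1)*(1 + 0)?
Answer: 5970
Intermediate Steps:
N(f, g) = -4*f
t(Q) = -4 + 5*Q (t(Q) = -5 + (5*Q + 1)*(1 + 0) = -5 + (1 + 5*Q)*1 = -5 + (1 + 5*Q) = -4 + 5*Q)
t(14)*N(-11 - 11, 1) + 162 = (-4 + 5*14)*(-4*(-11 - 11)) + 162 = (-4 + 70)*(-4*(-22)) + 162 = 66*88 + 162 = 5808 + 162 = 5970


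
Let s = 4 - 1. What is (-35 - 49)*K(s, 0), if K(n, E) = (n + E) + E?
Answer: -252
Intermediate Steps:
s = 3
K(n, E) = n + 2*E (K(n, E) = (E + n) + E = n + 2*E)
(-35 - 49)*K(s, 0) = (-35 - 49)*(3 + 2*0) = -84*(3 + 0) = -84*3 = -252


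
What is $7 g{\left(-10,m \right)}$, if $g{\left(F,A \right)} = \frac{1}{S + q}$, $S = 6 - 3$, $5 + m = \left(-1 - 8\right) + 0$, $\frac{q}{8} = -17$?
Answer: $- \frac{1}{19} \approx -0.052632$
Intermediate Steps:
$q = -136$ ($q = 8 \left(-17\right) = -136$)
$m = -14$ ($m = -5 + \left(\left(-1 - 8\right) + 0\right) = -5 + \left(-9 + 0\right) = -5 - 9 = -14$)
$S = 3$ ($S = 6 - 3 = 3$)
$g{\left(F,A \right)} = - \frac{1}{133}$ ($g{\left(F,A \right)} = \frac{1}{3 - 136} = \frac{1}{-133} = - \frac{1}{133}$)
$7 g{\left(-10,m \right)} = 7 \left(- \frac{1}{133}\right) = - \frac{1}{19}$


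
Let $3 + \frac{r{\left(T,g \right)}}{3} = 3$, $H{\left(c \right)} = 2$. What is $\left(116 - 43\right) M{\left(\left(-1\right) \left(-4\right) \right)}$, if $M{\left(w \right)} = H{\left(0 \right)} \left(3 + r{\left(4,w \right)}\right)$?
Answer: $438$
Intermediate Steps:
$r{\left(T,g \right)} = 0$ ($r{\left(T,g \right)} = -9 + 3 \cdot 3 = -9 + 9 = 0$)
$M{\left(w \right)} = 6$ ($M{\left(w \right)} = 2 \left(3 + 0\right) = 2 \cdot 3 = 6$)
$\left(116 - 43\right) M{\left(\left(-1\right) \left(-4\right) \right)} = \left(116 - 43\right) 6 = 73 \cdot 6 = 438$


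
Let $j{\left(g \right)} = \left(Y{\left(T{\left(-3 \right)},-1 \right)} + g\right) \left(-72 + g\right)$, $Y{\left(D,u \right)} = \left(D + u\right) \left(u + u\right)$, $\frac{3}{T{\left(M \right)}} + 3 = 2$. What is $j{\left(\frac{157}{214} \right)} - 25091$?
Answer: $- \frac{1177571555}{45796} \approx -25713.0$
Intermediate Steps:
$T{\left(M \right)} = -3$ ($T{\left(M \right)} = \frac{3}{-3 + 2} = \frac{3}{-1} = 3 \left(-1\right) = -3$)
$Y{\left(D,u \right)} = 2 u \left(D + u\right)$ ($Y{\left(D,u \right)} = \left(D + u\right) 2 u = 2 u \left(D + u\right)$)
$j{\left(g \right)} = \left(-72 + g\right) \left(8 + g\right)$ ($j{\left(g \right)} = \left(2 \left(-1\right) \left(-3 - 1\right) + g\right) \left(-72 + g\right) = \left(2 \left(-1\right) \left(-4\right) + g\right) \left(-72 + g\right) = \left(8 + g\right) \left(-72 + g\right) = \left(-72 + g\right) \left(8 + g\right)$)
$j{\left(\frac{157}{214} \right)} - 25091 = \left(-576 + \left(\frac{157}{214}\right)^{2} - 64 \cdot \frac{157}{214}\right) - 25091 = \left(-576 + \left(157 \cdot \frac{1}{214}\right)^{2} - 64 \cdot 157 \cdot \frac{1}{214}\right) - 25091 = \left(-576 + \left(\frac{157}{214}\right)^{2} - \frac{5024}{107}\right) - 25091 = \left(-576 + \frac{24649}{45796} - \frac{5024}{107}\right) - 25091 = - \frac{28504119}{45796} - 25091 = - \frac{1177571555}{45796}$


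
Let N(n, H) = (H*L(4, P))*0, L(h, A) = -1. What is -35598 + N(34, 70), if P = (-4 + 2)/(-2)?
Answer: -35598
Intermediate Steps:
P = 1 (P = -2*(-½) = 1)
N(n, H) = 0 (N(n, H) = (H*(-1))*0 = -H*0 = 0)
-35598 + N(34, 70) = -35598 + 0 = -35598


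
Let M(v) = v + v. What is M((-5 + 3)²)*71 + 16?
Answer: 584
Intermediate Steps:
M(v) = 2*v
M((-5 + 3)²)*71 + 16 = (2*(-5 + 3)²)*71 + 16 = (2*(-2)²)*71 + 16 = (2*4)*71 + 16 = 8*71 + 16 = 568 + 16 = 584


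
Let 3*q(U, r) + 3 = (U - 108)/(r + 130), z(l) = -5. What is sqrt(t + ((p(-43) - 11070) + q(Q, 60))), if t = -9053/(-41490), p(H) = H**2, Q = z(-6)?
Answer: I*sqrt(159189987667070)/131385 ≈ 96.031*I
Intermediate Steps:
Q = -5
q(U, r) = -1 + (-108 + U)/(3*(130 + r)) (q(U, r) = -1 + ((U - 108)/(r + 130))/3 = -1 + ((-108 + U)/(130 + r))/3 = -1 + (-108 + U)/(3*(130 + r)))
t = 9053/41490 (t = -9053*(-1/41490) = 9053/41490 ≈ 0.21820)
sqrt(t + ((p(-43) - 11070) + q(Q, 60))) = sqrt(9053/41490 + (((-43)**2 - 11070) + (-166 - 1*60 + (1/3)*(-5))/(130 + 60))) = sqrt(9053/41490 + ((1849 - 11070) + (-166 - 60 - 5/3)/190)) = sqrt(9053/41490 + (-9221 + (1/190)*(-683/3))) = sqrt(9053/41490 + (-9221 - 683/570)) = sqrt(9053/41490 - 5256653/570) = sqrt(-3634889546/394155) = I*sqrt(159189987667070)/131385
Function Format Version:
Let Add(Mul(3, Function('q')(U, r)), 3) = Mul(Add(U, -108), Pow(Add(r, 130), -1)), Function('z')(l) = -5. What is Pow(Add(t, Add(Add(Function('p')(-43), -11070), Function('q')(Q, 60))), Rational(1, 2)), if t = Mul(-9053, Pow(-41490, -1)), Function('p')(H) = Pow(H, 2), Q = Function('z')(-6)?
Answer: Mul(Rational(1, 131385), I, Pow(159189987667070, Rational(1, 2))) ≈ Mul(96.031, I)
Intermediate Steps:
Q = -5
Function('q')(U, r) = Add(-1, Mul(Rational(1, 3), Pow(Add(130, r), -1), Add(-108, U))) (Function('q')(U, r) = Add(-1, Mul(Rational(1, 3), Mul(Add(U, -108), Pow(Add(r, 130), -1)))) = Add(-1, Mul(Rational(1, 3), Mul(Add(-108, U), Pow(Add(130, r), -1)))) = Add(-1, Mul(Rational(1, 3), Mul(Pow(Add(130, r), -1), Add(-108, U)))) = Add(-1, Mul(Rational(1, 3), Pow(Add(130, r), -1), Add(-108, U))))
t = Rational(9053, 41490) (t = Mul(-9053, Rational(-1, 41490)) = Rational(9053, 41490) ≈ 0.21820)
Pow(Add(t, Add(Add(Function('p')(-43), -11070), Function('q')(Q, 60))), Rational(1, 2)) = Pow(Add(Rational(9053, 41490), Add(Add(Pow(-43, 2), -11070), Mul(Pow(Add(130, 60), -1), Add(-166, Mul(-1, 60), Mul(Rational(1, 3), -5))))), Rational(1, 2)) = Pow(Add(Rational(9053, 41490), Add(Add(1849, -11070), Mul(Pow(190, -1), Add(-166, -60, Rational(-5, 3))))), Rational(1, 2)) = Pow(Add(Rational(9053, 41490), Add(-9221, Mul(Rational(1, 190), Rational(-683, 3)))), Rational(1, 2)) = Pow(Add(Rational(9053, 41490), Add(-9221, Rational(-683, 570))), Rational(1, 2)) = Pow(Add(Rational(9053, 41490), Rational(-5256653, 570)), Rational(1, 2)) = Pow(Rational(-3634889546, 394155), Rational(1, 2)) = Mul(Rational(1, 131385), I, Pow(159189987667070, Rational(1, 2)))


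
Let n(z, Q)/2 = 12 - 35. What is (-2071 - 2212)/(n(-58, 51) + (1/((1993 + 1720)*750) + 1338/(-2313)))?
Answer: 3065260652250/33335313743 ≈ 91.952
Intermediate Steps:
n(z, Q) = -46 (n(z, Q) = 2*(12 - 35) = 2*(-23) = -46)
(-2071 - 2212)/(n(-58, 51) + (1/((1993 + 1720)*750) + 1338/(-2313))) = (-2071 - 2212)/(-46 + (1/((1993 + 1720)*750) + 1338/(-2313))) = -4283/(-46 + ((1/750)/3713 + 1338*(-1/2313))) = -4283/(-46 + ((1/3713)*(1/750) - 446/771)) = -4283/(-46 + (1/2784750 - 446/771)) = -4283/(-46 - 413999243/715680750) = -4283/(-33335313743/715680750) = -4283*(-715680750/33335313743) = 3065260652250/33335313743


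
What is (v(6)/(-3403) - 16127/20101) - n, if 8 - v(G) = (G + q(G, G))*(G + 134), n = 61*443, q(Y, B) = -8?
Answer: -1848533935438/68403703 ≈ -27024.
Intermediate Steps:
n = 27023
v(G) = 8 - (-8 + G)*(134 + G) (v(G) = 8 - (G - 8)*(G + 134) = 8 - (-8 + G)*(134 + G))
(v(6)/(-3403) - 16127/20101) - n = ((1080 - 1*6² - 126*6)/(-3403) - 16127/20101) - 1*27023 = ((1080 - 1*36 - 756)*(-1/3403) - 16127*1/20101) - 27023 = ((1080 - 36 - 756)*(-1/3403) - 16127/20101) - 27023 = (288*(-1/3403) - 16127/20101) - 27023 = (-288/3403 - 16127/20101) - 27023 = -60669269/68403703 - 27023 = -1848533935438/68403703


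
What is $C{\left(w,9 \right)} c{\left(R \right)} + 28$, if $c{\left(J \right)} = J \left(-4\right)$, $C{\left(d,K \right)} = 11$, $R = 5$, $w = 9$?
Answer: $-192$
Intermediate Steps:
$c{\left(J \right)} = - 4 J$
$C{\left(w,9 \right)} c{\left(R \right)} + 28 = 11 \left(\left(-4\right) 5\right) + 28 = 11 \left(-20\right) + 28 = -220 + 28 = -192$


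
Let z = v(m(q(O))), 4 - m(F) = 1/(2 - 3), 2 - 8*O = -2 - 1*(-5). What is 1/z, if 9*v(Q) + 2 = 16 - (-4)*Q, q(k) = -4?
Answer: 9/34 ≈ 0.26471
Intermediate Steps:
O = -1/8 (O = 1/4 - (-2 - 1*(-5))/8 = 1/4 - (-2 + 5)/8 = 1/4 - 1/8*3 = 1/4 - 3/8 = -1/8 ≈ -0.12500)
m(F) = 5 (m(F) = 4 - 1/(2 - 3) = 4 - 1/(-1) = 4 - 1*(-1) = 4 + 1 = 5)
v(Q) = 14/9 + 4*Q/9 (v(Q) = -2/9 + (16 - (-4)*Q)/9 = -2/9 + (16 + 4*Q)/9 = -2/9 + (16/9 + 4*Q/9) = 14/9 + 4*Q/9)
z = 34/9 (z = 14/9 + (4/9)*5 = 14/9 + 20/9 = 34/9 ≈ 3.7778)
1/z = 1/(34/9) = 9/34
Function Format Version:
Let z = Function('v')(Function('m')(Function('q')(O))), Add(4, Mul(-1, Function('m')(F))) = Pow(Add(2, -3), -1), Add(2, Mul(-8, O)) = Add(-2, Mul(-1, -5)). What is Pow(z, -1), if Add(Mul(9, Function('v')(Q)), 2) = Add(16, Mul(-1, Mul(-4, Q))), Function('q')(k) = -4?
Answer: Rational(9, 34) ≈ 0.26471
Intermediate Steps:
O = Rational(-1, 8) (O = Add(Rational(1, 4), Mul(Rational(-1, 8), Add(-2, Mul(-1, -5)))) = Add(Rational(1, 4), Mul(Rational(-1, 8), Add(-2, 5))) = Add(Rational(1, 4), Mul(Rational(-1, 8), 3)) = Add(Rational(1, 4), Rational(-3, 8)) = Rational(-1, 8) ≈ -0.12500)
Function('m')(F) = 5 (Function('m')(F) = Add(4, Mul(-1, Pow(Add(2, -3), -1))) = Add(4, Mul(-1, Pow(-1, -1))) = Add(4, Mul(-1, -1)) = Add(4, 1) = 5)
Function('v')(Q) = Add(Rational(14, 9), Mul(Rational(4, 9), Q)) (Function('v')(Q) = Add(Rational(-2, 9), Mul(Rational(1, 9), Add(16, Mul(-1, Mul(-4, Q))))) = Add(Rational(-2, 9), Mul(Rational(1, 9), Add(16, Mul(4, Q)))) = Add(Rational(-2, 9), Add(Rational(16, 9), Mul(Rational(4, 9), Q))) = Add(Rational(14, 9), Mul(Rational(4, 9), Q)))
z = Rational(34, 9) (z = Add(Rational(14, 9), Mul(Rational(4, 9), 5)) = Add(Rational(14, 9), Rational(20, 9)) = Rational(34, 9) ≈ 3.7778)
Pow(z, -1) = Pow(Rational(34, 9), -1) = Rational(9, 34)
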